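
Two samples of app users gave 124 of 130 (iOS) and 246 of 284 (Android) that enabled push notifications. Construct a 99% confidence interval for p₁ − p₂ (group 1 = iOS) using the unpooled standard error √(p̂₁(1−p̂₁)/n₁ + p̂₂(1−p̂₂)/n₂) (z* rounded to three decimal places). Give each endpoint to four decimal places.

(0.0173, 0.1580)

p̂₁ = 0.95385, p̂₂ = 0.86620, so the observed difference is 0.08765.
SE = √(0.000338644 + 0.000408097) = √0.000746741 = 0.027327.
The 99% critical value is z* = 2.576. Margin = 2.576·0.027327 = 0.07039.
CI: 0.08765 ± 0.07039 = (0.0173, 0.1580).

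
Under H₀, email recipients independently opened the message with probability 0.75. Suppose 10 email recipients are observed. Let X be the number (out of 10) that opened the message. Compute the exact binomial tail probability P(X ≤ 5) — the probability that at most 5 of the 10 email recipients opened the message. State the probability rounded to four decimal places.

X ~ Binomial(n=10, p=0.75).
P(X ≤ 5) = Σ_{j=0}^{5} C(10,j)·0.75^j·0.25^{10−j}.
= 0.000001 + 0.000029 + 0.000386 + 0.003090 + 0.016222 + 0.058399 = 0.0781.

P = 0.0781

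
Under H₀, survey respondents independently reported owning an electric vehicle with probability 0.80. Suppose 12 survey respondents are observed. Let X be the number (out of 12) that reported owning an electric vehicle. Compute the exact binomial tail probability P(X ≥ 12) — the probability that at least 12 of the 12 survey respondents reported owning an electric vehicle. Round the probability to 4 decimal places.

P = 0.0687

X is binomial with n = 12 and p = 0.80.
P(X ≥ 12) = C(12,12)·0.80^12·0.20^0.
= 0.068719 = 0.0687.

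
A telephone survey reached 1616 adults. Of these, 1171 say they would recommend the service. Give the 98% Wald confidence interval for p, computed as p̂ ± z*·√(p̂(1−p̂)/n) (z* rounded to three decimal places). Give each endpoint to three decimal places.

(0.699, 0.750)

p̂ = 1171/1616 = 0.72463.
Standard error of p̂: √(0.199542/1616) = √0.000123479 = 0.011112.
z* = 2.326 at the 98% level.
Margin of error: 2.326 × 0.011112 = 0.02585.
So the interval runs from 0.699 to 0.750.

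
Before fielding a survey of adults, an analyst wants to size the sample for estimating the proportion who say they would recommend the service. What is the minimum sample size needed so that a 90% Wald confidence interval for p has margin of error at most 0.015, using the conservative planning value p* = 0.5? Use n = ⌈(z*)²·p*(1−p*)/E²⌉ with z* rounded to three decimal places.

z* = 1.645 at the 90% level.
p*(1−p*) = 0.50·0.50 = 0.2500.
Required n before rounding: 2.706025 × 0.2500 / 0.015² = 3006.694.
⌈3006.694⌉ = 3007.

n = 3007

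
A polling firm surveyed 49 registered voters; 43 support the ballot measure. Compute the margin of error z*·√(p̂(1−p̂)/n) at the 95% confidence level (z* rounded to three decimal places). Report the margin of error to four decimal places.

With x = 43 successes in n = 49, p̂ = 0.87755.
SE(p̂) = √(0.87755·0.12245/49) = 0.046829.
For 95% confidence, z* = 1.960.
So ME = 0.0918.

ME = 0.0918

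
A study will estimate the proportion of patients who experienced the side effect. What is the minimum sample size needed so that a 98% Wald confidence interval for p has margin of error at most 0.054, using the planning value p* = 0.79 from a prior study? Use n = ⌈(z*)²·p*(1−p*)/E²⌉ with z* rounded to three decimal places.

For 98% confidence, z* = 2.326.
p*(1−p*) = 0.79·0.21 = 0.1659.
(z*)²·p*(1−p*)/E² = 5.410276·0.1659/0.002916 = 307.807.
⌈307.807⌉ = 308.

n = 308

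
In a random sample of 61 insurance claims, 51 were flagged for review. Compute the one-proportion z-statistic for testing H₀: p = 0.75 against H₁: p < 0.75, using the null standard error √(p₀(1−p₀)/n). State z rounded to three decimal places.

z = 1.552

The sample proportion is 51/61 = 0.83607.
Null standard error: √(0.75·0.25/61) = √0.003073770 = 0.055442.
z = (p̂ − p₀)/SE = (0.83607 − 0.75)/0.055442 = 1.552.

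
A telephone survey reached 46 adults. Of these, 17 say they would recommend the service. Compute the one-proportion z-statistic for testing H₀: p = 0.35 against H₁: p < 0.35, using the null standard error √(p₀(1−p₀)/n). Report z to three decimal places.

z = 0.278

With x = 17 successes in n = 46, p̂ = 0.36957.
SE₀ = √(0.35·0.65/46) = 0.070325.
z = (p̂ − p₀)/SE = (0.36957 − 0.35)/0.070325 = 0.278.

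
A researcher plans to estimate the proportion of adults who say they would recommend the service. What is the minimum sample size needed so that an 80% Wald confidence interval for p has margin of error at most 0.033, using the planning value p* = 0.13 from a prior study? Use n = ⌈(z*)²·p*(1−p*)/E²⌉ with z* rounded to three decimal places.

The 80% critical value is z* = 1.282.
p*(1−p*) = 0.1131.
(z*)²·p*(1−p*)/E² = 1.643524·0.1131/0.001089 = 170.691.
Rounding up, n = 171.

n = 171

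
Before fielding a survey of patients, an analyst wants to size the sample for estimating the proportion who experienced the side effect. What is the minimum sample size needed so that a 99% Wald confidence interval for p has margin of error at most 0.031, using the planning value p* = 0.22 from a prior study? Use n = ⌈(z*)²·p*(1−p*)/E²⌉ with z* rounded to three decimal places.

z* = 2.576 at the 99% level.
p*(1−p*) = 0.22·0.78 = 0.1716.
(z*)²·p*(1−p*)/E² = 6.635776·0.1716/0.000961 = 1184.911.
Rounding up, n = 1185.

n = 1185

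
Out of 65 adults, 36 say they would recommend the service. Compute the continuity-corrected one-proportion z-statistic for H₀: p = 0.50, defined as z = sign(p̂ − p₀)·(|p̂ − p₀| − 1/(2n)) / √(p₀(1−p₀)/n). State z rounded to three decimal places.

z = 0.744

With x = 36 successes in n = 65, p̂ = 0.55385. p̂ − p₀ = 0.053846.
Continuity correction 1/(2n) = 1/130 = 0.007692.
Corrected numerator: |0.053846| − 0.007692 = 0.046154.
SE₀ = √(0.50·0.50/65) = 0.062017.
z = (+)0.046154/0.062017 = 0.744.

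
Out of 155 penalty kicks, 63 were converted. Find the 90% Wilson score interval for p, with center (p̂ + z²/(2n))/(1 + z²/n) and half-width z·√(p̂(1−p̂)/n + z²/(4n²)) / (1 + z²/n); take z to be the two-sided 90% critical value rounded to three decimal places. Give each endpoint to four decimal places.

(0.3437, 0.4724)

p̂ = 63/155 = 0.40645; z = 1.645, so z² = 2.706025.
1 + z²/n = 1.017458.
Adjusted center: (0.40645 + z²/(2n))/1.017458 = 0.40806.
Radicand: p̂(1−p̂)/n + z²/(4n²) = 0.001556443 + 0.000028158 = 0.001584601.
Half-width = 1.645·√0.001584601/1.017458 = 0.06436.
Interval: 0.40806 ± 0.06436 → (0.3437, 0.4724).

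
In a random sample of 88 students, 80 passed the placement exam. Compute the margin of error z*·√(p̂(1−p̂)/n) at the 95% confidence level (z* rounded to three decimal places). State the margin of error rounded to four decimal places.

p̂ = 80/88 = 0.90909.
SE(p̂) = √(0.90909·0.09091/88) = 0.030645.
For 95% confidence, z* = 1.960.
So ME = 0.0601.

ME = 0.0601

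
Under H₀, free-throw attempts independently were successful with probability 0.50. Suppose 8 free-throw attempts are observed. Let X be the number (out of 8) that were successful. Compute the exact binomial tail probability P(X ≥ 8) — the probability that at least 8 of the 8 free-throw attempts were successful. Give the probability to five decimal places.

P = 0.00391

X ~ Binomial(n=8, p=0.50).
P(X ≥ 8) = C(8,8)·0.50^8·0.50^0.
= 0.003906 = 0.00391.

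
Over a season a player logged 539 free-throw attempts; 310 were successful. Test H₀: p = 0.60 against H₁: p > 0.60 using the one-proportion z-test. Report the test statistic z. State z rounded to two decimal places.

z = -1.18

With x = 310 successes in n = 539, p̂ = 0.57514.
Null standard error: √(0.60·0.40/539) = √0.000445269 = 0.021101.
z = (0.57514 − 0.60)/0.021101 = -0.02486/0.021101 = -1.18.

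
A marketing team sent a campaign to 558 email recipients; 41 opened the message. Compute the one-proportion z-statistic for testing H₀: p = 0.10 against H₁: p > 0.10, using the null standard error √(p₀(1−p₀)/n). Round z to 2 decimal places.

z = -2.09

p̂ = 41/558 = 0.07348.
Under H₀, SE = √(p₀(1−p₀)/n) = √(0.10·0.90/558) = √0.000161290 = 0.012700.
z = (0.07348 − 0.10)/0.012700 = -0.02652/0.012700 = -2.09.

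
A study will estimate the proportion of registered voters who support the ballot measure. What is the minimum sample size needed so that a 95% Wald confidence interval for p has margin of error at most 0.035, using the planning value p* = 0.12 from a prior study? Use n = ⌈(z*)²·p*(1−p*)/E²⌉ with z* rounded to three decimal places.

The 95% critical value is z* = 1.960.
p*(1−p*) = 0.1056.
Required n before rounding: 3.841600 × 0.1056 / 0.035² = 331.162.
Rounding up, n = 332.

n = 332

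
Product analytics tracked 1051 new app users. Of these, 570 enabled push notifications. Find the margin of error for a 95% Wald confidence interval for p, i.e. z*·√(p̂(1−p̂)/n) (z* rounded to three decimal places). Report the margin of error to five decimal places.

p̂ = 570/1051 = 0.54234.
SE(p̂) = √(0.54234·0.45766/1051) = 0.015368.
The 95% critical value is z* = 1.960.
So ME = 0.03012.

ME = 0.03012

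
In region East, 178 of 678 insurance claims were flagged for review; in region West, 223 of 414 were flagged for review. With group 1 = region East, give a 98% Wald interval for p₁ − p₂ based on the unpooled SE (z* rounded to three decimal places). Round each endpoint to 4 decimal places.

p̂₁ = 0.26254, p̂₂ = 0.53865, so the observed difference is -0.27611.
Unpooled SE = √(p̂₁(1−p̂₁)/n₁ + p̂₂(1−p̂₂)/n₂) = √(0.000285562 + 0.000600257) = 0.029763.
For 98% confidence, z* = 2.326. Margin of error = 0.06923.
CI: -0.27611 ± 0.06923 = (-0.3453, -0.2069).

(-0.3453, -0.2069)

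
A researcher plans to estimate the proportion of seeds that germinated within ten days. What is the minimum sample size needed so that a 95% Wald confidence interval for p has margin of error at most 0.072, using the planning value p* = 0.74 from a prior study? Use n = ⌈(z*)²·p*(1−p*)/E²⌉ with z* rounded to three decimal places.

For 95% confidence, z* = 1.960.
p*(1−p*) = 0.74·0.26 = 0.1924.
(z*)²·p*(1−p*)/E² = 3.841600·0.1924/0.005184 = 142.578.
⌈142.578⌉ = 143.

n = 143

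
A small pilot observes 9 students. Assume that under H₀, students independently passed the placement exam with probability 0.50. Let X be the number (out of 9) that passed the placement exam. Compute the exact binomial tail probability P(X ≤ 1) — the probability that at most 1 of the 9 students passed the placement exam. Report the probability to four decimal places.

X ~ Binomial(n=9, p=0.50).
P(X ≤ 1) = C(9,0)·0.50^0·0.50^9 + C(9,1)·0.50^1·0.50^8.
= 0.001953 + 0.017578 = 0.0195.

P = 0.0195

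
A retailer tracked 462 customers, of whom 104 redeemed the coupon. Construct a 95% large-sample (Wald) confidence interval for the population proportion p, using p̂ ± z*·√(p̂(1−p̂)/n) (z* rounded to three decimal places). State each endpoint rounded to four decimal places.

With x = 104 successes in n = 462, p̂ = 0.22511.
Standard error of p̂: √(0.174435/462) = √0.000377564 = 0.019431.
z* = 1.960 at the 95% level.
Margin of error: 1.960 × 0.019431 = 0.03808.
Interval: 0.22511 ± 0.03808 → (0.1870, 0.2632).

(0.1870, 0.2632)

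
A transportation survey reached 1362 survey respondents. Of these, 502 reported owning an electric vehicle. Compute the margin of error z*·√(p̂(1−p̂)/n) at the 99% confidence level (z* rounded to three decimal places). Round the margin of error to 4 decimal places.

With x = 502 successes in n = 1362, p̂ = 0.36858.
SE(p̂) = √(0.36858·0.63142/1362) = 0.013072.
z* = 2.576 at the 99% level.
So ME = 0.0337.

ME = 0.0337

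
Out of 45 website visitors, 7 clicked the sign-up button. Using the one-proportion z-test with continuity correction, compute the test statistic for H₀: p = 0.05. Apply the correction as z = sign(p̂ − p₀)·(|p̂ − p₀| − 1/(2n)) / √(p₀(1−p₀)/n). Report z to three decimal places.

z = 2.907

p̂ = 7/45 = 0.15556. p̂ − p₀ = 0.105556.
1/(2n) = 0.011111.
Corrected numerator: |0.105556| − 0.011111 = 0.094445.
Null standard error: √(0.05·0.95/45) = √0.001055556 = 0.032489.
z = (+)0.094445/0.032489 = 2.907.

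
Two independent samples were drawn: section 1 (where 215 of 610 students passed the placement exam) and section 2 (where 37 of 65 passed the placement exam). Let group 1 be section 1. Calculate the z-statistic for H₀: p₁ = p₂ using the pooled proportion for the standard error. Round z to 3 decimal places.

z = -3.435

Sample proportions: p̂₁ = 215/610 = 0.35246 and p̂₂ = 37/65 = 0.56923.
Pooling: p̂ = 252/675 = 0.37333.
Pooled SE = √[0.2339556·0.01702396] ≈ 0.063110.
z = (p̂₁ − p̂₂)/SE = (0.35246 − 0.56923)/0.063110 = -0.21677/0.063110 = -3.435.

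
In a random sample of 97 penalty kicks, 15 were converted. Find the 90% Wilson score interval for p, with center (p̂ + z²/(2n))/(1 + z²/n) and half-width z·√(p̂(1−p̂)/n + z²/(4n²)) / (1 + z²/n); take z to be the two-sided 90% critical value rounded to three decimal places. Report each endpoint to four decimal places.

(0.1037, 0.2243)

p̂ = 15/97 = 0.15464; z = 1.645, so z² = 2.706025.
1 + z²/n = 1.027897.
Center = (0.15464 + 0.013949)/1.027897 = 0.16401.
Radicand: p̂(1−p̂)/n + z²/(4n²) = 0.001347690 + 0.000071900 = 0.001419590.
Half-width = 1.645·√0.001419590/1.027897 = 0.06030.
Interval: 0.16401 ± 0.06030 → (0.1037, 0.2243).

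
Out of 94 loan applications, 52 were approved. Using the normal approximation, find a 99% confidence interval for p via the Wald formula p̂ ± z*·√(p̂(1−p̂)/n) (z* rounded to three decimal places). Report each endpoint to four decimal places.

p̂ = 52/94 = 0.55319.
Standard error of p̂: √(0.247171/94) = √0.002629475 = 0.051278.
z* = 2.576 at the 99% level.
Margin of error: 2.576 × 0.051278 = 0.13209.
So the interval runs from 0.4211 to 0.6853.

(0.4211, 0.6853)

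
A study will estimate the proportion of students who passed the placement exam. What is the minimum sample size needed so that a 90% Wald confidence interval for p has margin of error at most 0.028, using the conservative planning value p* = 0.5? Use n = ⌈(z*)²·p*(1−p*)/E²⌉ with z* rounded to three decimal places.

n = 863

The 90% critical value is z* = 1.645.
p*(1−p*) = 0.2500.
Required n before rounding: 2.706025 × 0.2500 / 0.028² = 862.891.
⌈862.891⌉ = 863.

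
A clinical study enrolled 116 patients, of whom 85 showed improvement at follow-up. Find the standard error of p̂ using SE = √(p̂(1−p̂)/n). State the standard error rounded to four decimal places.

SE = 0.0411

p̂ = 85/116 = 0.73276.
p̂(1−p̂) = 0.73276·0.26724 = 0.195823.
SE = √(0.195823/116) = 0.0411.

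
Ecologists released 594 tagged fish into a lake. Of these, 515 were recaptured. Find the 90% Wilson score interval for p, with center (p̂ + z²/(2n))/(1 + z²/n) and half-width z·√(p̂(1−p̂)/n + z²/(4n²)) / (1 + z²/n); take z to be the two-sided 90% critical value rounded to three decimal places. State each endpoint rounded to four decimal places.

(0.8424, 0.8883)

p̂ = 515/594 = 0.86700; z = 1.645, so z² = 2.706025.
1 + z²/n = 1.004556.
Center = (0.86700 + 0.002278)/1.004556 = 0.86534.
Radicand: p̂(1−p̂)/n + z²/(4n²) = 0.000194122 + 0.000001917 = 0.000196039.
Half-width = z·√(radicand)/denom = 1.645·0.014001/1.004556 = 0.02293.
CI: 0.86534 ± 0.02293 = (0.8424, 0.8883).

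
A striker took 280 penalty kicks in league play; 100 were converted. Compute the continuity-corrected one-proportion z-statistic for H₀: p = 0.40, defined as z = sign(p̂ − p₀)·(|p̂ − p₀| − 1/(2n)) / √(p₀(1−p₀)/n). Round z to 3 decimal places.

With x = 100 successes in n = 280, p̂ = 0.35714. p̂ − p₀ = -0.042857.
Continuity correction 1/(2n) = 1/560 = 0.001786.
Corrected numerator: |-0.042857| − 0.001786 = 0.041071.
Under H₀, SE = √(p₀(1−p₀)/n) = √(0.40·0.60/280) = √0.000857143 = 0.029277.
z = −0.041071/0.029277 = -1.403.

z = -1.403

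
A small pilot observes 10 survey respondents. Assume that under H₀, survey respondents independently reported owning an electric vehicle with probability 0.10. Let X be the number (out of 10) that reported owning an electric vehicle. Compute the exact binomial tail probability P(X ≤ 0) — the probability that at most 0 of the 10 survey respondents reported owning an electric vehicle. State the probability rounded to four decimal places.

X ~ Binomial(n=10, p=0.10).
P(X ≤ 0) = C(10,0)·0.10^0·0.90^10.
= 0.348678 = 0.3487.

P = 0.3487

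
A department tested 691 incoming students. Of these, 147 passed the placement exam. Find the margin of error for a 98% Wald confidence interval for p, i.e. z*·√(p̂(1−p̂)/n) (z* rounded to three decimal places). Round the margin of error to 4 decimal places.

ME = 0.0362

With x = 147 successes in n = 691, p̂ = 0.21274.
SE = √(p̂(1−p̂)/n) = √(0.167479/691) = 0.015568.
z* = 2.326 at the 98% level.
So ME = 0.0362.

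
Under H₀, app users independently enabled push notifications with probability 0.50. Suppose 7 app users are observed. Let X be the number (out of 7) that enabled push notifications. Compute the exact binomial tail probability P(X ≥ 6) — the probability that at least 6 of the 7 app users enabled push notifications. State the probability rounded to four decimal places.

P = 0.0625

X ~ Binomial(n=7, p=0.50).
P(X ≥ 6) = C(7,6)·0.50^6·0.50^1 + C(7,7)·0.50^7·0.50^0.
= 0.054688 + 0.007812 = 0.0625.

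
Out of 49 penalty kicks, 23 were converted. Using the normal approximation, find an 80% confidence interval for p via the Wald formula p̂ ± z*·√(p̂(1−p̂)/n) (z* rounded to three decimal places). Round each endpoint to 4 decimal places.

(0.3780, 0.5608)

Sample proportion p̂ = 23/49 = 0.46939.
SE(p̂) = √(0.46939·0.53061/49) = 0.071295.
The 80% critical value is z* = 1.282.
Margin of error: 1.282 × 0.071295 = 0.09140.
So the interval runs from 0.3780 to 0.5608.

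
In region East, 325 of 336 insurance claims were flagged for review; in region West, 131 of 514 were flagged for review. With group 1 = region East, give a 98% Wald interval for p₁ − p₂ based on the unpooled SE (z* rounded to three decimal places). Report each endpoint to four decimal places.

(0.6623, 0.7625)

p̂₁ = 0.96726, p̂₂ = 0.25486, so the observed difference is 0.71240.
Unpooled SE = √(p̂₁(1−p̂₁)/n₁ + p̂₂(1−p̂₂)/n₂) = √(0.000094245 + 0.000369471) = 0.021534.
For 98% confidence, z* = 2.326. Margin of error = 0.05009.
CI: 0.71240 ± 0.05009 = (0.6623, 0.7625).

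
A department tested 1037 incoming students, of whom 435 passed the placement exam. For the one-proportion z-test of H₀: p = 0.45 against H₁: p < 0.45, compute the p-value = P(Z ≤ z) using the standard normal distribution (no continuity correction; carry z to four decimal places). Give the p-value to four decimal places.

p̂ = 435/1037 = 0.41948.
Null standard error: √(0.45·0.55/1037) = √0.000238669 = 0.015449.
z = (p̂ − p₀)/SE = (435/1037 − 0.45)/0.015449 ≈ -1.9756.
p-value = P(Z ≤ z) with z = -1.9756 → 0.0241.

p-value = 0.0241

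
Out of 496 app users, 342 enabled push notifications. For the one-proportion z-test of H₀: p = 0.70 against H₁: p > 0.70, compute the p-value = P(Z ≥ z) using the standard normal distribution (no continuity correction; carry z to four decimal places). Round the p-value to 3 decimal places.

p-value = 0.695

With x = 342 successes in n = 496, p̂ = 0.68952.
Under H₀, SE = √(p₀(1−p₀)/n) = √(0.70·0.30/496) = √0.000423387 = 0.020576.
z = (p̂ − p₀)/SE = (342/496 − 0.70)/0.020576 ≈ -0.5095.
p-value = P(Z ≥ z) with z = -0.5095 → 0.695.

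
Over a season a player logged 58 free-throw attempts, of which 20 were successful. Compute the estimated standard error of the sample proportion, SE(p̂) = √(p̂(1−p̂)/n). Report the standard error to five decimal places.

SE = 0.06241

The sample proportion is 20/58 = 0.34483.
p̂(1−p̂) = 0.34483·0.65517 = 0.225922.
SE = √(0.225922/58) = 0.06241.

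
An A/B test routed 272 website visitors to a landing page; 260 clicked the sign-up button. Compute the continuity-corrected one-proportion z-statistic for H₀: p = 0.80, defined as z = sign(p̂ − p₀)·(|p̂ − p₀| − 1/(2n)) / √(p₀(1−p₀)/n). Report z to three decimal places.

z = 6.351

With x = 260 successes in n = 272, p̂ = 0.95588. p̂ − p₀ = 0.155882.
Continuity correction 1/(2n) = 1/544 = 0.001838.
Corrected numerator: |0.155882| − 0.001838 = 0.154044.
Under H₀, SE = √(p₀(1−p₀)/n) = √(0.80·0.20/272) = √0.000588235 = 0.024254.
z = (+)0.154044/0.024254 = 6.351.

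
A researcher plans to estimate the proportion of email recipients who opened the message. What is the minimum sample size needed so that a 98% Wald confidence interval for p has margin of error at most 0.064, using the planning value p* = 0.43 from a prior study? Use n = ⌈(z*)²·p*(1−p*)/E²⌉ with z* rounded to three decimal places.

n = 324

For 98% confidence, z* = 2.326.
p*(1−p*) = 0.2451.
Required n before rounding: 5.410276 × 0.2451 / 0.064² = 323.745.
Rounding up, n = 324.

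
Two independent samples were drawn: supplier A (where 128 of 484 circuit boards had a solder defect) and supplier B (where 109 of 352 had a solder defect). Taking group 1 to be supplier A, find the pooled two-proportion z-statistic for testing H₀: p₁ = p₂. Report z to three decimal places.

z = -1.432

Sample proportions: p̂₁ = 128/484 = 0.26446 and p̂₂ = 109/352 = 0.30966.
Pooling: p̂ = 237/836 = 0.28349.
SE = √[p̂(1−p̂)(1/n₁+1/n₂)] = √[0.28349·0.71651·(1/484+1/352)] ≈ 0.031571.
z = (p̂₁ − p̂₂)/SE = (0.26446 − 0.30966)/0.031571 = -0.04520/0.031571 = -1.432.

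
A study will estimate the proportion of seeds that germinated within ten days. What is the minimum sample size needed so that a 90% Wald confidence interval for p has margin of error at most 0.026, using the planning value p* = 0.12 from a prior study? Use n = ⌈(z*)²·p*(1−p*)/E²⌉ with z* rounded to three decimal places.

The 90% critical value is z* = 1.645.
p*(1−p*) = 0.12·0.88 = 0.1056.
(z*)²·p*(1−p*)/E² = 2.706025·0.1056/0.000676 = 422.716.
Rounding up, n = 423.

n = 423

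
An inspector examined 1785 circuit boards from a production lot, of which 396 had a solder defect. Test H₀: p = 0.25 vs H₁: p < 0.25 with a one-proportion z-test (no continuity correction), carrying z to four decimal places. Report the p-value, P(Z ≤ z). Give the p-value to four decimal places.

p-value = 0.0030

The sample proportion is 396/1785 = 0.22185.
SE₀ = √(0.25·0.75/1785) = 0.010249.
Test statistic (full precision, shown to 4 dp): z = (396/1785 − 0.25)/SE₀ ≈ -2.7467.
From the standard normal, P(Z ≤ z) = 0.0030.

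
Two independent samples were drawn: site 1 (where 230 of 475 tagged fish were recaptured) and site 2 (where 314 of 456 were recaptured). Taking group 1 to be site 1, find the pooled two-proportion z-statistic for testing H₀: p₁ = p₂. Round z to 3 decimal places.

z = -6.326

Sample proportions: p̂₁ = 230/475 = 0.48421 and p̂₂ = 314/456 = 0.68860.
Pooled p̂ = (230+314)/(475+456) = 544/931 = 0.58432.
SE = √[p̂(1−p̂)(1/n₁+1/n₂)] = √[0.58432·0.41568·(1/475+1/456)] ≈ 0.032311.
z = (p̂₁ − p̂₂)/SE = (0.48421 − 0.68860)/0.032311 = -0.20439/0.032311 = -6.326.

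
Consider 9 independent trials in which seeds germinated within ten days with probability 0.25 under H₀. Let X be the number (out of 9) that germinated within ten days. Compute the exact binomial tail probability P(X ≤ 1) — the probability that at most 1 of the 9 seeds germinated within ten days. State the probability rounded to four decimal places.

X ~ Binomial(n=9, p=0.25).
P(X ≤ 1) = C(9,0)·0.25^0·0.75^9 + C(9,1)·0.25^1·0.75^8.
= 0.075085 + 0.225254 = 0.3003.

P = 0.3003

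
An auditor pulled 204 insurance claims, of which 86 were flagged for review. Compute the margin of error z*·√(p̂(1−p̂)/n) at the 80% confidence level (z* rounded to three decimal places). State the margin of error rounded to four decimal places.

ME = 0.0443

p̂ = 86/204 = 0.42157.
Standard error of p̂: √(0.243849/204) = √0.001195336 = 0.034574.
The 80% critical value is z* = 1.282.
So ME = 0.0443.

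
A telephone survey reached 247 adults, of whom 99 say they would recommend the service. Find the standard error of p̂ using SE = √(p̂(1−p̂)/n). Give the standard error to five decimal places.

p̂ = 99/247 = 0.40081.
p̂(1−p̂) = 0.40081·0.59919 = 0.240161.
SE = √(0.240161/247) = 0.03118.

SE = 0.03118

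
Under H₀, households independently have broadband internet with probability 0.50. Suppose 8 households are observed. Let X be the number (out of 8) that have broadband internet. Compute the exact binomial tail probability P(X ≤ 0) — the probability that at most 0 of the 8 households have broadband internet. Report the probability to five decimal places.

X is binomial with n = 8 and p = 0.50.
P(X ≤ 0) = C(8,0)·0.50^0·0.50^8.
= 0.003906 = 0.00391.

P = 0.00391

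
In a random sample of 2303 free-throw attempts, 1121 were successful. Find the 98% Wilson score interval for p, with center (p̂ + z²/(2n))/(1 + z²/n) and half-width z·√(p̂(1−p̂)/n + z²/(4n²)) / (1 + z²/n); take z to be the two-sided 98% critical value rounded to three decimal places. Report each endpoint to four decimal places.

p̂ = 1121/2303 = 0.48676; z = 2.326, so z² = 5.410276.
Denominator 1 + z²/n = 1 + 5.410276/2303 = 1.002349.
Center = (0.48676 + 0.001175)/1.002349 = 0.48679.
Radicand: p̂(1−p̂)/n + z²/(4n²) = 0.000108478 + 0.000000255 = 0.000108733.
Half-width = z·√(radicand)/denom = 2.326·0.010428/1.002349 = 0.02420.
CI: 0.48679 ± 0.02420 = (0.4626, 0.5110).

(0.4626, 0.5110)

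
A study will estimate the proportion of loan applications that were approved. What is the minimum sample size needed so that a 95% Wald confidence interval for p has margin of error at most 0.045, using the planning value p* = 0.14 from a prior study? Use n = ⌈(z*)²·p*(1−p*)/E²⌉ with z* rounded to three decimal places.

The 95% critical value is z* = 1.960.
p*(1−p*) = 0.14·0.86 = 0.1204.
(z*)²·p*(1−p*)/E² = 3.841600·0.1204/0.002025 = 228.409.
⌈228.409⌉ = 229.

n = 229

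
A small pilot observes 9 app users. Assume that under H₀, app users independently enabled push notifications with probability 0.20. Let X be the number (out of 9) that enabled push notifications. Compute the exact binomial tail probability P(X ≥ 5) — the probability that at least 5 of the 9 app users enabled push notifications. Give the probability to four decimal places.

P = 0.0196

X is binomial with n = 9 and p = 0.20.
P(X ≥ 5) = Σ_{j=5}^{9} C(9,j)·0.20^j·0.80^{9−j}.
= 0.016515 + 0.002753 + 0.000295 + 0.000018 + 0.000001 = 0.0196.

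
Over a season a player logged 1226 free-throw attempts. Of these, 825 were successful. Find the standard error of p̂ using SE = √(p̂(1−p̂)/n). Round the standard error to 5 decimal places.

SE = 0.01340

With x = 825 successes in n = 1226, p̂ = 0.67292.
p̂(1−p̂) = 0.220099.
Dividing by n and taking the root: √0.000179526 = 0.01340.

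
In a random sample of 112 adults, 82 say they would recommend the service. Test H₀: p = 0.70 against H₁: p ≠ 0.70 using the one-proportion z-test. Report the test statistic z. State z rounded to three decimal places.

z = 0.742

With x = 82 successes in n = 112, p̂ = 0.73214.
Under H₀, SE = √(p₀(1−p₀)/n) = √(0.70·0.30/112) = √0.001875000 = 0.043301.
z = (0.73214 − 0.70)/0.043301 = 0.03214/0.043301 = 0.742.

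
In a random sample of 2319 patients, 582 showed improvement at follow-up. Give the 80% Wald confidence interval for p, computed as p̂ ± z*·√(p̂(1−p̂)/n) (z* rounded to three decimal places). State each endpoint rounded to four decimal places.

With x = 582 successes in n = 2319, p̂ = 0.25097.
SE = √(p̂(1−p̂)/n) = √(0.187984/2319) = 0.009003.
For 80% confidence, z* = 1.282.
Margin of error: 1.282 × 0.009003 = 0.01154.
CI: 0.25097 ± 0.01154 = (0.2394, 0.2625).

(0.2394, 0.2625)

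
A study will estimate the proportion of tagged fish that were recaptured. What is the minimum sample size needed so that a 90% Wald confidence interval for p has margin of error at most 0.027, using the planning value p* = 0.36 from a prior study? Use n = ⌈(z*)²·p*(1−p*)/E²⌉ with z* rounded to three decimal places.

n = 856

The 90% critical value is z* = 1.645.
p*(1−p*) = 0.2304.
Required n before rounding: 2.706025 × 0.2304 / 0.027² = 855.238.
⌈855.238⌉ = 856.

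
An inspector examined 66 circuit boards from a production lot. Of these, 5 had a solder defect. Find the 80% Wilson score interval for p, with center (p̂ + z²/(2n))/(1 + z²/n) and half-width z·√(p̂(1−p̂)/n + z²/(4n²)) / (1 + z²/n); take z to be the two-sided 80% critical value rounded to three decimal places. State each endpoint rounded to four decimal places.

(0.0436, 0.1286)

Here p̂ = 5/66 = 0.07576 and z = 1.282 (z² = 1.643524).
Denominator 1 + z²/n = 1 + 1.643524/66 = 1.024902.
Center = (0.07576 + 0.012451)/1.024902 = 0.08607.
Radicand: p̂(1−p̂)/n + z²/(4n²) = 0.001060884 + 0.000094325 = 0.001155209.
Half-width = 1.282·√0.001155209/1.024902 = 0.04251.
So the interval runs from 0.0436 to 0.1286.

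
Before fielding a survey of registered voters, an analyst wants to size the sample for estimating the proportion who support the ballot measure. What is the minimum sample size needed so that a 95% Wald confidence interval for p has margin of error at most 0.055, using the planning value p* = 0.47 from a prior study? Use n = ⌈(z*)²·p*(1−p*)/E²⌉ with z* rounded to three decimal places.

n = 317

z* = 1.960 at the 95% level.
p*(1−p*) = 0.47·0.53 = 0.2491.
(z*)²·p*(1−p*)/E² = 3.841600·0.2491/0.003025 = 316.345.
Rounding up, n = 317.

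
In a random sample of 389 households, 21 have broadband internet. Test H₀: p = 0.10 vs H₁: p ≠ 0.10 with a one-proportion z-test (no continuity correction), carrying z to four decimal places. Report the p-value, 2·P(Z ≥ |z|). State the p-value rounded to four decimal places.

With x = 21 successes in n = 389, p̂ = 0.05398.
Under H₀, SE = √(p₀(1−p₀)/n) = √(0.10·0.90/389) = √0.000231362 = 0.015211.
Test statistic (full precision, shown to 4 dp): z = (21/389 − 0.10)/SE₀ ≈ -3.0252.
From the standard normal, 2·P(Z ≥ |z|) = 0.0025.

p-value = 0.0025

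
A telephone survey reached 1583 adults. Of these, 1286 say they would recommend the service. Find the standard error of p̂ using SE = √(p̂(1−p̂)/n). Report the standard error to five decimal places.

Sample proportion p̂ = 1286/1583 = 0.81238.
p̂(1−p̂) = 0.152419.
Dividing by n and taking the root: √0.000096285 = 0.00981.

SE = 0.00981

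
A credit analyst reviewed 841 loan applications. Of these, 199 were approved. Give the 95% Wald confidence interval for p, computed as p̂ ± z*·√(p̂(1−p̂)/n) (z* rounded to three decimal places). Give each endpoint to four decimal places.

Sample proportion p̂ = 199/841 = 0.23662.
SE(p̂) = √(0.23662·0.76338/841) = 0.014655.
The 95% critical value is z* = 1.960.
Margin of error: 1.960 × 0.014655 = 0.02872.
Interval: 0.23662 ± 0.02872 → (0.2079, 0.2653).

(0.2079, 0.2653)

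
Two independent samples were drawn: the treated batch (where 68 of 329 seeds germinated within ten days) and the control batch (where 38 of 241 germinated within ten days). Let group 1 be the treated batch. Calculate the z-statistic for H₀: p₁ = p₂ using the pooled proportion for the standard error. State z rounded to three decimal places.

z = 1.486

Sample proportions: p̂₁ = 68/329 = 0.20669 and p̂₂ = 38/241 = 0.15768.
Pooling: p̂ = 106/570 = 0.18596.
SE = √[p̂(1−p̂)(1/n₁+1/n₂)] = √[0.18596·0.81404·(1/329+1/241)] ≈ 0.032989.
z = 0.04901/0.032989 = 1.486.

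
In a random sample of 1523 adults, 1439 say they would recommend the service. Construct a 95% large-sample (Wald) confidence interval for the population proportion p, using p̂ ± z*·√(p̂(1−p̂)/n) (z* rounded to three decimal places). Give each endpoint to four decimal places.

p̂ = 1439/1523 = 0.94485.
Standard error of p̂: √(0.052112/1523) = √0.000034217 = 0.005850.
For 95% confidence, z* = 1.960.
Margin = 1.960·0.005850 = 0.01147.
Interval: 0.94485 ± 0.01147 → (0.9334, 0.9563).

(0.9334, 0.9563)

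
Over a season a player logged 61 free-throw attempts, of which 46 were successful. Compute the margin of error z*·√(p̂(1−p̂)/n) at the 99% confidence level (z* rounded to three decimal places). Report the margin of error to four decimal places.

ME = 0.1420

The sample proportion is 46/61 = 0.75410.
SE = √(p̂(1−p̂)/n) = √(0.185434/61) = 0.055135.
The 99% critical value is z* = 2.576.
So ME = 0.1420.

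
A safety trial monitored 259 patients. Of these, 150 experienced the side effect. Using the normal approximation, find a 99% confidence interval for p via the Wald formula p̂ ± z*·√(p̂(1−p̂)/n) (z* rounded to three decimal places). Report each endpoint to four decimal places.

(0.5001, 0.6582)

With x = 150 successes in n = 259, p̂ = 0.57915.
SE = √(p̂(1−p̂)/n) = √(0.243735/259) = 0.030677.
The 99% critical value is z* = 2.576.
Margin = 2.576·0.030677 = 0.07902.
So the interval runs from 0.5001 to 0.6582.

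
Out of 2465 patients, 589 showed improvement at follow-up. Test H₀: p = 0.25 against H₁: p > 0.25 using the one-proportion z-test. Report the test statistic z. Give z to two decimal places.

z = -1.27

Sample proportion p̂ = 589/2465 = 0.23895.
Null standard error: √(0.25·0.75/2465) = √0.000076065 = 0.008722.
Test statistic: z = -0.01105/0.008722 = -1.27.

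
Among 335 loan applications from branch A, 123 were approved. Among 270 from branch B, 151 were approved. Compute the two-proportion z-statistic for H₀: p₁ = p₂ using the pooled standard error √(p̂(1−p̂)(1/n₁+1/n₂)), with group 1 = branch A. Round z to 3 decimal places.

p̂₁ = 123/335 = 0.36716, p̂₂ = 151/270 = 0.55926.
Pooling: p̂ = 274/605 = 0.45289.
Pooled SE = √[0.2477809·0.00668878] ≈ 0.040711.
z = -0.19210/0.040711 = -4.719.

z = -4.719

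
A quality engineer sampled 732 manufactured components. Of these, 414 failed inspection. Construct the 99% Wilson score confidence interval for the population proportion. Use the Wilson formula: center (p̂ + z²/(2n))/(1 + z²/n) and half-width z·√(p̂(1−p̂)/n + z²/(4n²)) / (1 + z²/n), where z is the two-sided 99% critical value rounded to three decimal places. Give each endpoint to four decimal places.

Here p̂ = 414/732 = 0.56557 and z = 2.576 (z² = 6.635776).
1 + z²/n = 1.009065.
Center = (0.56557 + 0.004533)/1.009065 = 0.56498.
Radicand: p̂(1−p̂)/n + z²/(4n²) = 0.000335656 + 0.000003096 = 0.000338752.
Half-width = z·√(radicand)/denom = 2.576·0.018405/1.009065 = 0.04699.
Interval: 0.56498 ± 0.04699 → (0.5180, 0.6120).

(0.5180, 0.6120)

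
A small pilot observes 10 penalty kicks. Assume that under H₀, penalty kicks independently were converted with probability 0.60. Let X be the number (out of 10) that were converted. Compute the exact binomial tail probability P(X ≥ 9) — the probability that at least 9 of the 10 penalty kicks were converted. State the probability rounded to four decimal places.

X ~ Binomial(n=10, p=0.60).
P(X ≥ 9) = C(10,9)·0.60^9·0.40^1 + C(10,10)·0.60^10·0.40^0.
= 0.040311 + 0.006047 = 0.0464.

P = 0.0464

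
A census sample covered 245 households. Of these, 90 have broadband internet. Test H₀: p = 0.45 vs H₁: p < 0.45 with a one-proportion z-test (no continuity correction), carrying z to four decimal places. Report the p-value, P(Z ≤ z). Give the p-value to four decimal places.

With x = 90 successes in n = 245, p̂ = 0.36735.
SE₀ = √(0.45·0.55/245) = 0.031784.
Test statistic (full precision, shown to 4 dp): z = (90/245 − 0.45)/SE₀ ≈ -2.6005.
p-value = P(Z ≤ z) with z = -2.6005 → 0.0047.

p-value = 0.0047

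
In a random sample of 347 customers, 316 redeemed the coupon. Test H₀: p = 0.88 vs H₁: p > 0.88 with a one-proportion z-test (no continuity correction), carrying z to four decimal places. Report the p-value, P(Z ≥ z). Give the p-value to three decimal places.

p̂ = 316/347 = 0.91066.
SE₀ = √(0.88·0.12/347) = 0.017445.
Test statistic (full precision, shown to 4 dp): z = (316/347 − 0.88)/SE₀ ≈ 1.7577.
From the standard normal, P(Z ≥ z) = 0.039.

p-value = 0.039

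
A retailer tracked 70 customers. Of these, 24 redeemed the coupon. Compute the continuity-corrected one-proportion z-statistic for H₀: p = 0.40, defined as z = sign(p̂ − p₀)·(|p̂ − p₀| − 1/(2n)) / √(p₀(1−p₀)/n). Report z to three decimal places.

z = -0.854

The sample proportion is 24/70 = 0.34286. p̂ − p₀ = -0.057143.
1/(2n) = 0.007143.
Corrected numerator: |-0.057143| − 0.007143 = 0.050000.
SE₀ = √(0.40·0.60/70) = 0.058554.
z = −0.050000/0.058554 = -0.854.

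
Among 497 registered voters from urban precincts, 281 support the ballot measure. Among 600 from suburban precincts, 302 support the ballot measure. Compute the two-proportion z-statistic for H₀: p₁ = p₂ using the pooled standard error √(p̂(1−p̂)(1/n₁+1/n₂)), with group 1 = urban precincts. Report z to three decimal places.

z = 2.050

p̂₁ = 281/497 = 0.56539, p̂₂ = 302/600 = 0.50333.
Pooling: p̂ = 583/1097 = 0.53145.
SE = √[p̂(1−p̂)(1/n₁+1/n₂)] = √[0.53145·0.46855·(1/497+1/600)] ≈ 0.030266.
z = 0.06206/0.030266 = 2.050.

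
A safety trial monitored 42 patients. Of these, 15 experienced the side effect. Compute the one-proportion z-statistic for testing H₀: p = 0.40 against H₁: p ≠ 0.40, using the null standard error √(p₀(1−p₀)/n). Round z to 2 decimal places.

z = -0.57

Sample proportion p̂ = 15/42 = 0.35714.
SE₀ = √(0.40·0.60/42) = 0.075593.
z = (0.35714 − 0.40)/0.075593 = -0.04286/0.075593 = -0.57.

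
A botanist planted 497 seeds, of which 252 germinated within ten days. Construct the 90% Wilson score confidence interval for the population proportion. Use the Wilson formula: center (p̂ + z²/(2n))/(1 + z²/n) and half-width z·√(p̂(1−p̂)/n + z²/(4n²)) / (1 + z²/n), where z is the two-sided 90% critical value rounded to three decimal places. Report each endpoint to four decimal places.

Here p̂ = 252/497 = 0.50704 and z = 1.645 (z² = 2.706025).
Denominator 1 + z²/n = 1 + 2.706025/497 = 1.005445.
Adjusted center: (0.50704 + z²/(2n))/1.005445 = 0.50700.
Radicand: p̂(1−p̂)/n + z²/(4n²) = 0.000502918 + 0.000002739 = 0.000505657.
Half-width = z·√(radicand)/denom = 1.645·0.022487/1.005445 = 0.03679.
Interval: 0.50700 ± 0.03679 → (0.4702, 0.5438).

(0.4702, 0.5438)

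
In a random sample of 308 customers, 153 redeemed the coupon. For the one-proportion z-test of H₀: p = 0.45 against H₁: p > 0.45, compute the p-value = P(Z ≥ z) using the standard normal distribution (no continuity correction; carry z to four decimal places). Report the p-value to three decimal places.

p-value = 0.050

The sample proportion is 153/308 = 0.49675.
Under H₀, SE = √(p₀(1−p₀)/n) = √(0.45·0.55/308) = √0.000803571 = 0.028347.
z = (p̂ − p₀)/SE = (153/308 − 0.45)/0.028347 ≈ 1.6493.
From the standard normal, P(Z ≥ z) = 0.050.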